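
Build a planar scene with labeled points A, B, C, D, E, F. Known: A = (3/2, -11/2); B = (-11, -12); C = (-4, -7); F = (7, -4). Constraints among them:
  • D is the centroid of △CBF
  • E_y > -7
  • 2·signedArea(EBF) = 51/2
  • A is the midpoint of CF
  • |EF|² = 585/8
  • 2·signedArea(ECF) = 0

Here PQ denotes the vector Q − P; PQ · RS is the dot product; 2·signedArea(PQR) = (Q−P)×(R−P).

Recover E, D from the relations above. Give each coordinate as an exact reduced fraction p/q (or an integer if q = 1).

D = (-8/3, -23/3)
E = (-5/4, -25/4)

1. E_x = -5/4  [2·signedArea(ECF) = 0 ∩ 2·signedArea(EBF) = 51/2]
2. E_y = -25/4  [2·signedArea(ECF) = 0 ∩ 2·signedArea(EBF) = 51/2]
   → E = (-5/4, -25/4)
3. D_x = -8/3  [D is the centroid of △CBF]
4. D_y = -23/3  [D is the centroid of △CBF]
   → D = (-8/3, -23/3)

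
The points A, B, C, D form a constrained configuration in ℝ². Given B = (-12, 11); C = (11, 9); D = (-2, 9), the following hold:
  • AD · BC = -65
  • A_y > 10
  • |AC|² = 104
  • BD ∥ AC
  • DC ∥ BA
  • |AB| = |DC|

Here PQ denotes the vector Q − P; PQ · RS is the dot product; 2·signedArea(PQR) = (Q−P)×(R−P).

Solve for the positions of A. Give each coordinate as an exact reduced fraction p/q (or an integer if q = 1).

1. A_x = 1  [BD ∥ AC ∩ DC ∥ BA]
2. A_y = 11  [BD ∥ AC ∩ DC ∥ BA]
   → A = (1, 11)

A = (1, 11)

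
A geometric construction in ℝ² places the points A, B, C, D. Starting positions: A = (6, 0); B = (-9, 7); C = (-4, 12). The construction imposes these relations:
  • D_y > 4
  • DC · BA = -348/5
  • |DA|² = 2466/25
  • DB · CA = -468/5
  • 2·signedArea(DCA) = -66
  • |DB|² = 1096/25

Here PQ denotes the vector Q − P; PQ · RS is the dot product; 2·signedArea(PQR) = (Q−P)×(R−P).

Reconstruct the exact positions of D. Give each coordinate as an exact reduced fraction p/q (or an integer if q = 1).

1. D_x = -3  [2·signedArea(DCA) = -66 ∩ DC · BA = -348/5]
2. D_y = 21/5  [2·signedArea(DCA) = -66 ∩ DC · BA = -348/5]
   → D = (-3, 21/5)

D = (-3, 21/5)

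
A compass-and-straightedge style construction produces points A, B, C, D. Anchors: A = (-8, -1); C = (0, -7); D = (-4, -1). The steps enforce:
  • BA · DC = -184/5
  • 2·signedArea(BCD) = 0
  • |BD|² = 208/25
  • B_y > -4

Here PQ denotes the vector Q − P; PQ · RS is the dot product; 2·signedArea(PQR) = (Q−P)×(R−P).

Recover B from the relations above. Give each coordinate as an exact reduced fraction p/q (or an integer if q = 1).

B = (-12/5, -17/5)

1. B_x = -12/5  [2·signedArea(BCD) = 0 ∩ BA · DC = -184/5]
2. B_y = -17/5  [2·signedArea(BCD) = 0 ∩ BA · DC = -184/5]
   → B = (-12/5, -17/5)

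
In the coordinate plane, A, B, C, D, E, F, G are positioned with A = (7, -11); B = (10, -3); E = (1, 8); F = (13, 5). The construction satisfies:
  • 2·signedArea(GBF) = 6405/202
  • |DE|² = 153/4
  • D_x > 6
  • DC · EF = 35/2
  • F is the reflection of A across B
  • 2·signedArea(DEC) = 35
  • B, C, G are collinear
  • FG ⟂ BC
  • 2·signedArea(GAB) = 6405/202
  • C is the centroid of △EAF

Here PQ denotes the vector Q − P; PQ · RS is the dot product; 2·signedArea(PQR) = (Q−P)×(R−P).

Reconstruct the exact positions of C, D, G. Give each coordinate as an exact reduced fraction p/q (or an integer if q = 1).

1. C_x = 7  [C is the centroid of △EAF]
2. C_y = 2/3  [C is the centroid of △EAF]
   → C = (7, 2/3)
3. D_x = 7  [2·signedArea(DEC) = 35 ∩ DC · EF = 35/2]
4. D_y = 13/2  [2·signedArea(DEC) = 35 ∩ DC · EF = 35/2]
   → D = (7, 13/2)
5. G_x = 1471/202  [B, C, G are collinear ∩ FG ⟂ BC]
6. G_y = 65/202  [B, C, G are collinear ∩ FG ⟂ BC]
   → G = (1471/202, 65/202)

C = (7, 2/3)
D = (7, 13/2)
G = (1471/202, 65/202)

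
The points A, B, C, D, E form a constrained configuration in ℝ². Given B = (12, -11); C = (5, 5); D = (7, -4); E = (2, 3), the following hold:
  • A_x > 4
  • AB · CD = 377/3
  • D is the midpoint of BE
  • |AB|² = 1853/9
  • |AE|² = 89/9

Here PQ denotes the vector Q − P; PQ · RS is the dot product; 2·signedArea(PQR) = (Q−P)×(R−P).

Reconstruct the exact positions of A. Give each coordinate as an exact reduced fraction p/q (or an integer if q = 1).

A = (14/3, 4/3)

1. A_x = 14/3  [line -2·x + 9·y + -8/3 = 0 ∩ |AE|² = 89/9]
2. A_y = 4/3  [line -2·x + 9·y + -8/3 = 0 ∩ |AE|² = 89/9]
   → A = (14/3, 4/3)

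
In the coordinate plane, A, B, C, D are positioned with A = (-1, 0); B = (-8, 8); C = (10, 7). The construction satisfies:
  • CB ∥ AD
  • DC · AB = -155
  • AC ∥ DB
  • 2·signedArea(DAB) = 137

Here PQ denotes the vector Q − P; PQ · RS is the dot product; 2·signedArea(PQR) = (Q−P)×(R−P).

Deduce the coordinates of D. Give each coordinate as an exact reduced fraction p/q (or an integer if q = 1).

D = (-19, 1)

1. D_x = -19  [AC ∥ DB ∩ CB ∥ AD]
2. D_y = 1  [AC ∥ DB ∩ CB ∥ AD]
   → D = (-19, 1)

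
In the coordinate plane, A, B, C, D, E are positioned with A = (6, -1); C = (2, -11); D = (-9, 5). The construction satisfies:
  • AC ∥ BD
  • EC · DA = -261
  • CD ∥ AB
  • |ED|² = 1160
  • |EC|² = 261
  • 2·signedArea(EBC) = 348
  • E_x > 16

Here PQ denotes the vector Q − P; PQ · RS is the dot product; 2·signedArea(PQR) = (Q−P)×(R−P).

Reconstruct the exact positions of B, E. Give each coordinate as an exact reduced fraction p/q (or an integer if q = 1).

B = (-5, 15)
E = (17, -17)

1. B_x = -5  [AC ∥ BD ∩ CD ∥ AB]
2. B_y = 15  [AC ∥ BD ∩ CD ∥ AB]
   → B = (-5, 15)
3. E_x = 17  [2·signedArea(EBC) = 348 ∩ EC · DA = -261]
4. E_y = -17  [2·signedArea(EBC) = 348 ∩ EC · DA = -261]
   → E = (17, -17)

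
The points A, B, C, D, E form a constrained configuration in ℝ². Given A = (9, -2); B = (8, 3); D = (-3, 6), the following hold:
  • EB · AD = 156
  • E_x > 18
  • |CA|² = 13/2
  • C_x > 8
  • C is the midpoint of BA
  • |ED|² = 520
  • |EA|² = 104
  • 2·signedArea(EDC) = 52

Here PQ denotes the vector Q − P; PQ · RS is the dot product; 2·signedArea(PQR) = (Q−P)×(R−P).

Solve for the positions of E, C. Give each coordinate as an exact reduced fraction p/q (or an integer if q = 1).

1. E_x = 19  [line 12·x + -8·y + -228 = 0 ∩ |ED|² = 520]
2. E_y = 0  [line 12·x + -8·y + -228 = 0 ∩ |ED|² = 520]
   → E = (19, 0)
3. C_x = 17/2  [C is the midpoint of BA]
4. C_y = 1/2  [C is the midpoint of BA]
   → C = (17/2, 1/2)

C = (17/2, 1/2)
E = (19, 0)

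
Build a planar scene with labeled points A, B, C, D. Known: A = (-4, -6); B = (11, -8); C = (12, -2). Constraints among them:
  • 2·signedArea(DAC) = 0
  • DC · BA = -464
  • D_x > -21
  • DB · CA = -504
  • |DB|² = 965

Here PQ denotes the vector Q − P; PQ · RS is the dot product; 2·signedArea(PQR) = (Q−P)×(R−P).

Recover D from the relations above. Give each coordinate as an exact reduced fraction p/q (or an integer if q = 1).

D = (-20, -10)

1. D_x = -20  [2·signedArea(DAC) = 0 ∩ DC · BA = -464]
2. D_y = -10  [2·signedArea(DAC) = 0 ∩ DC · BA = -464]
   → D = (-20, -10)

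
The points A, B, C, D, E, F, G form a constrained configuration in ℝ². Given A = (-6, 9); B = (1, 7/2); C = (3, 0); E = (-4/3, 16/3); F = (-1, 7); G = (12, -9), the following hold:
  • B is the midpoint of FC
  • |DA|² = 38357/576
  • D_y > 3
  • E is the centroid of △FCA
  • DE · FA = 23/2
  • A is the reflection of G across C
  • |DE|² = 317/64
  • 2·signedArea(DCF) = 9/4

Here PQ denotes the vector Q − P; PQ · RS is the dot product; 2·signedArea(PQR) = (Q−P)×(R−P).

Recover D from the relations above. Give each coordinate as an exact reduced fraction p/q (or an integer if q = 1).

D = (5/12, 95/24)

1. D_x = 5/12  [2·signedArea(DCF) = 9/4 ∩ DE · FA = 23/2]
2. D_y = 95/24  [2·signedArea(DCF) = 9/4 ∩ DE · FA = 23/2]
   → D = (5/12, 95/24)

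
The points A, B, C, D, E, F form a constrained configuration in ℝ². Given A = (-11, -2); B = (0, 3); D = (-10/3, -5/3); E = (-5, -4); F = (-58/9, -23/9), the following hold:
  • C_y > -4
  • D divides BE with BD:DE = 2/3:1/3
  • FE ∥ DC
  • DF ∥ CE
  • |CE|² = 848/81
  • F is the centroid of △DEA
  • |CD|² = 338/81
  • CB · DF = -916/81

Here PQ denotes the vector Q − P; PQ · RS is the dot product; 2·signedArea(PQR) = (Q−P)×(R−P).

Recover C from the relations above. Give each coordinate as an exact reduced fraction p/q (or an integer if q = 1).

1. C_x = -17/9  [DF ∥ CE ∩ FE ∥ DC]
2. C_y = -28/9  [DF ∥ CE ∩ FE ∥ DC]
   → C = (-17/9, -28/9)

C = (-17/9, -28/9)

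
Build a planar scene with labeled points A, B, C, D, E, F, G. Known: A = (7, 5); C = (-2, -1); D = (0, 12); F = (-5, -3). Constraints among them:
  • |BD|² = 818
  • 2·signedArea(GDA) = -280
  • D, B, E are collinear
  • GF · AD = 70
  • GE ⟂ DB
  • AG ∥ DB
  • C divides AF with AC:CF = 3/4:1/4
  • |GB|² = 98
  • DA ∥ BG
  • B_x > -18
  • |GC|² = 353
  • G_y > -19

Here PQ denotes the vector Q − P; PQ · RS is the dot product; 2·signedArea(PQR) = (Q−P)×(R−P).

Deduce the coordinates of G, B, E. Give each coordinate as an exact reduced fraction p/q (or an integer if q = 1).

1. G_x = -10  [2·signedArea(GDA) = -280 ∩ GF · AD = 70]
2. G_y = -18  [2·signedArea(GDA) = -280 ∩ GF · AD = 70]
   → G = (-10, -18)
3. B_x = -17  [DA ∥ BG ∩ AG ∥ DB]
4. B_y = -11  [DA ∥ BG ∩ AG ∥ DB]
   → B = (-17, -11)
5. E_x = -7310/409  [D, B, E are collinear ∩ GE ⟂ DB]
6. E_y = -4982/409  [D, B, E are collinear ∩ GE ⟂ DB]
   → E = (-7310/409, -4982/409)

B = (-17, -11)
E = (-7310/409, -4982/409)
G = (-10, -18)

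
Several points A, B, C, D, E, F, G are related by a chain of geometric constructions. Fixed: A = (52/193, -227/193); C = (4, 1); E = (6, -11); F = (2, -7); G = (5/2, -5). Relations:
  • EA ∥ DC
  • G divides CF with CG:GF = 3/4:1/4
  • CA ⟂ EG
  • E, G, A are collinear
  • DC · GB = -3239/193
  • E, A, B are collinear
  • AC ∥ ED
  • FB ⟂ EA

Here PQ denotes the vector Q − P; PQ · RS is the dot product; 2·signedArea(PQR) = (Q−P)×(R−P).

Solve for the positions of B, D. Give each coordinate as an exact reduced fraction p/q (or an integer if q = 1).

B = (626/193, -1211/193)
D = (1878/193, -1703/193)

1. B_x = 626/193  [E, A, B are collinear ∩ FB ⟂ EA]
2. B_y = -1211/193  [E, A, B are collinear ∩ FB ⟂ EA]
   → B = (626/193, -1211/193)
3. D_x = 1878/193  [EA ∥ DC ∩ AC ∥ ED]
4. D_y = -1703/193  [EA ∥ DC ∩ AC ∥ ED]
   → D = (1878/193, -1703/193)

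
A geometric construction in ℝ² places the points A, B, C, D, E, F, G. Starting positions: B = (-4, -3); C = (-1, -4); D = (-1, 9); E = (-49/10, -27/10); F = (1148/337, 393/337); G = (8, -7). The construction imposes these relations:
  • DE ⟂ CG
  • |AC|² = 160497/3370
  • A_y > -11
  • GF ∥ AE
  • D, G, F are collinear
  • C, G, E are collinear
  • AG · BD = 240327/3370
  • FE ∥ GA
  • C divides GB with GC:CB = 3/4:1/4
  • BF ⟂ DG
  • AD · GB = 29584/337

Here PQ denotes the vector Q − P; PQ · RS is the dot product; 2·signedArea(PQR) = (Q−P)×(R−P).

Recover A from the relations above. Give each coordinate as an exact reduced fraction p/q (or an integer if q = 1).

1. A_x = -1033/3370  [GF ∥ AE ∩ FE ∥ GA]
2. A_y = -36619/3370  [GF ∥ AE ∩ FE ∥ GA]
   → A = (-1033/3370, -36619/3370)

A = (-1033/3370, -36619/3370)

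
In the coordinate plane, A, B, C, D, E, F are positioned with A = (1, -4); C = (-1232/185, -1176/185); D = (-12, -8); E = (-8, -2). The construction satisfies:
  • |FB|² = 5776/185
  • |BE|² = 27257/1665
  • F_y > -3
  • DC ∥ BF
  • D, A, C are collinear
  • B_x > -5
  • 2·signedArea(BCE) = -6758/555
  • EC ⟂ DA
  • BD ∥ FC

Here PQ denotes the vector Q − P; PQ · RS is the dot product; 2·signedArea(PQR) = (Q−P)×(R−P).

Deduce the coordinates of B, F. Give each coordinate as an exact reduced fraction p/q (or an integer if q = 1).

B = (-2527/555, -762/185)
F = (437/555, -458/185)

1. B_x = -2527/555  [line -806/185·x + -248/185·y + -14074/555 = 0 ∩ |BE|² = 27257/1665]
2. B_y = -762/185  [line -806/185·x + -248/185·y + -14074/555 = 0 ∩ |BE|² = 27257/1665]
   → B = (-2527/555, -762/185)
3. F_x = 437/555  [BD ∥ FC ∩ DC ∥ BF]
4. F_y = -458/185  [BD ∥ FC ∩ DC ∥ BF]
   → F = (437/555, -458/185)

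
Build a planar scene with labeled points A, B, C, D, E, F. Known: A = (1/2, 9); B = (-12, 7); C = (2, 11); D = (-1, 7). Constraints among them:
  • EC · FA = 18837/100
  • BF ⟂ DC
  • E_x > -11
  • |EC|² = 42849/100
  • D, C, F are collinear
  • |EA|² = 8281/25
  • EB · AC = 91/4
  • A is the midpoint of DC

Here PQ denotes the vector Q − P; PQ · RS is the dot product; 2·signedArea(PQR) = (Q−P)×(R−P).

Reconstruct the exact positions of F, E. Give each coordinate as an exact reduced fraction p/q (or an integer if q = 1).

1. F_x = -124/25  [D, C, F are collinear ∩ BF ⟂ DC]
2. F_y = 43/25  [D, C, F are collinear ∩ BF ⟂ DC]
   → F = (-124/25, 43/25)
3. E_x = -521/50  [line -273/50·x + -182/25·y + -9737/100 = 0 ∩ |EA|² = 8281/25]
4. E_y = -139/25  [line -273/50·x + -182/25·y + -9737/100 = 0 ∩ |EA|² = 8281/25]
   → E = (-521/50, -139/25)

E = (-521/50, -139/25)
F = (-124/25, 43/25)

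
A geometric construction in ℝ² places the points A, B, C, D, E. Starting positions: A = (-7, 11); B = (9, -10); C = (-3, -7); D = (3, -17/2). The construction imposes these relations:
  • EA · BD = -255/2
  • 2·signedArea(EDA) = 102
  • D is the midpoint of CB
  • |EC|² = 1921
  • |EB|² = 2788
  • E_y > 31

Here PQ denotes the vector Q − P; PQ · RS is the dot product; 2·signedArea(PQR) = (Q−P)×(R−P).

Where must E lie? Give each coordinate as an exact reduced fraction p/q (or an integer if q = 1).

1. E_x = -23  [EA · BD = -255/2 ∩ 2·signedArea(EDA) = 102]
2. E_y = 32  [EA · BD = -255/2 ∩ 2·signedArea(EDA) = 102]
   → E = (-23, 32)

E = (-23, 32)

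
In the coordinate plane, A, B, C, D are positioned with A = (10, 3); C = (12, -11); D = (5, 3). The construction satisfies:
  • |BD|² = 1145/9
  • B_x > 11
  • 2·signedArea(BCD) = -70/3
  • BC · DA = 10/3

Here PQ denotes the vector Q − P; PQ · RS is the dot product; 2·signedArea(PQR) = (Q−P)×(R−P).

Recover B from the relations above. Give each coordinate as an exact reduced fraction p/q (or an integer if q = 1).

B = (34/3, -19/3)

1. B_x = 34/3  [BC · DA = 10/3 ∩ 2·signedArea(BCD) = -70/3]
2. B_y = -19/3  [BC · DA = 10/3 ∩ 2·signedArea(BCD) = -70/3]
   → B = (34/3, -19/3)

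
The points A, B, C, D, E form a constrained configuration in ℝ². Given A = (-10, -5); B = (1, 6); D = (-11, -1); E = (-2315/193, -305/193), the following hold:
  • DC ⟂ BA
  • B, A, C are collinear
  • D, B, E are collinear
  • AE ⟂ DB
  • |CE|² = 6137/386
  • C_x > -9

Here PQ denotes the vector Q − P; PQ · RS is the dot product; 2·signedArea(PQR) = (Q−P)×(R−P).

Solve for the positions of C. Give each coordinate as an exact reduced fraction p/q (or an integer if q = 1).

C = (-17/2, -7/2)

1. C_x = -17/2  [B, A, C are collinear ∩ DC ⟂ BA]
2. C_y = -7/2  [B, A, C are collinear ∩ DC ⟂ BA]
   → C = (-17/2, -7/2)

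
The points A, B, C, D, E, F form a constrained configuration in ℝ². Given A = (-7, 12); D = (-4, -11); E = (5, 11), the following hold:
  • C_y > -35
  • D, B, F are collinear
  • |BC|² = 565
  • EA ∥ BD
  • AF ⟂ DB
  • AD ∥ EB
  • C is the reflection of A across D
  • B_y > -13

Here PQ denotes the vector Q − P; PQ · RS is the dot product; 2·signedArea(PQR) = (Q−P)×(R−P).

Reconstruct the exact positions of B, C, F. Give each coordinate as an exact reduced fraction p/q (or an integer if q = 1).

1. B_x = 8  [EA ∥ BD ∩ AD ∥ EB]
2. B_y = -12  [EA ∥ BD ∩ AD ∥ EB]
   → B = (8, -12)
3. C_x = -1  [C is the reflection of A across D]
4. C_y = -34  [C is the reflection of A across D]
   → C = (-1, -34)
5. F_x = -1288/145  [D, B, F are collinear ∩ AF ⟂ DB]
6. F_y = -1536/145  [D, B, F are collinear ∩ AF ⟂ DB]
   → F = (-1288/145, -1536/145)

B = (8, -12)
C = (-1, -34)
F = (-1288/145, -1536/145)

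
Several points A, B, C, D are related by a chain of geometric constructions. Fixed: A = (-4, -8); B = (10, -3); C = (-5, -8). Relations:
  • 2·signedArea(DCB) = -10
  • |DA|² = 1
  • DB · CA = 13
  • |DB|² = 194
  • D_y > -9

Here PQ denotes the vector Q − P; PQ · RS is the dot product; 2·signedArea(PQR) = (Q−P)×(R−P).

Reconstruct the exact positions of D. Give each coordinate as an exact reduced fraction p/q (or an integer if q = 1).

D = (-3, -8)

1. D_x = -3  [2·signedArea(DCB) = -10 ∩ DB · CA = 13]
2. D_y = -8  [2·signedArea(DCB) = -10 ∩ DB · CA = 13]
   → D = (-3, -8)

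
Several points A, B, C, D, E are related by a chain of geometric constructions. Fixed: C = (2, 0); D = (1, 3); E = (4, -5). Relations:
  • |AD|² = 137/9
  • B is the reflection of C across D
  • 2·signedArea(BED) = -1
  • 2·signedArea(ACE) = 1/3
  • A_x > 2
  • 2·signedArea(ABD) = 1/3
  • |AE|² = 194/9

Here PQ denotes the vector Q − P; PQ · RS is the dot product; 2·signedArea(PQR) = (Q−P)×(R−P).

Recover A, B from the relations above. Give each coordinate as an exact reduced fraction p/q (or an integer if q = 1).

A = (7/3, -2/3)
B = (0, 6)

1. A_x = 7/3  [line 5·x + 2·y + -31/3 = 0 ∩ |AD|² = 137/9]
2. A_y = -2/3  [line 5·x + 2·y + -31/3 = 0 ∩ |AD|² = 137/9]
   → A = (7/3, -2/3)
3. B_x = 0  [2·signedArea(ABD) = 1/3 ∩ B is the reflection of C across D]
4. B_y = 6  [2·signedArea(ABD) = 1/3 ∩ B is the reflection of C across D]
   → B = (0, 6)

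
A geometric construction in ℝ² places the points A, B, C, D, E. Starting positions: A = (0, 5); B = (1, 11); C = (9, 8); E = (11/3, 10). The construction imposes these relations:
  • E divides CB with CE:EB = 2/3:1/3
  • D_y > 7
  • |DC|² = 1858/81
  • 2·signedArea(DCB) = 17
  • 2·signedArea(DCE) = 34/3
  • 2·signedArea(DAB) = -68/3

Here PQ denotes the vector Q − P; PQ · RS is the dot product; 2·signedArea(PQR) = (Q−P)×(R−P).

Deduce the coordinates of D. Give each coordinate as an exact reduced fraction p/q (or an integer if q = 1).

D = (38/9, 23/3)

1. D_x = 38/9  [2·signedArea(DCE) = 34/3 ∩ 2·signedArea(DAB) = -68/3]
2. D_y = 23/3  [2·signedArea(DCE) = 34/3 ∩ 2·signedArea(DAB) = -68/3]
   → D = (38/9, 23/3)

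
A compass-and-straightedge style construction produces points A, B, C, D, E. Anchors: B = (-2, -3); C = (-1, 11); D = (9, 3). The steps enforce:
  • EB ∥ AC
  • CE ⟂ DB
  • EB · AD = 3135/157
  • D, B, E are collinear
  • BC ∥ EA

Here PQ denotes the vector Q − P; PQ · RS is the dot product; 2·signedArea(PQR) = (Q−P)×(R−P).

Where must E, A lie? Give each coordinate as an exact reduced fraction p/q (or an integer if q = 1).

A = (888/157, 2297/157)
E = (731/157, 99/157)

1. E_x = 731/157  [D, B, E are collinear ∩ CE ⟂ DB]
2. E_y = 99/157  [D, B, E are collinear ∩ CE ⟂ DB]
   → E = (731/157, 99/157)
3. A_x = 888/157  [EB ∥ AC ∩ BC ∥ EA]
4. A_y = 2297/157  [EB ∥ AC ∩ BC ∥ EA]
   → A = (888/157, 2297/157)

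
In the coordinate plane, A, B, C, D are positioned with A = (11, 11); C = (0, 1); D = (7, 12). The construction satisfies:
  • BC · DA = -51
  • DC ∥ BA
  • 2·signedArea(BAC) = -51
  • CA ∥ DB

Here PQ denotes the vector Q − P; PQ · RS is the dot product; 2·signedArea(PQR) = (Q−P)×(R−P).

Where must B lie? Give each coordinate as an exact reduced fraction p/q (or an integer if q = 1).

1. B_x = 18  [DC ∥ BA ∩ CA ∥ DB]
2. B_y = 22  [DC ∥ BA ∩ CA ∥ DB]
   → B = (18, 22)

B = (18, 22)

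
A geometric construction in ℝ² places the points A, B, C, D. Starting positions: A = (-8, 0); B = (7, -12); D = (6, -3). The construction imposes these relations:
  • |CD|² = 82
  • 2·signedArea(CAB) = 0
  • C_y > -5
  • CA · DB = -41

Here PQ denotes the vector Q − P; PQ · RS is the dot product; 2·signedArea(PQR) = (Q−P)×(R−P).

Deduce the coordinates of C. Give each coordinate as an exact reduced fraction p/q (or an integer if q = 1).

1. C_x = -3  [2·signedArea(CAB) = 0 ∩ CA · DB = -41]
2. C_y = -4  [2·signedArea(CAB) = 0 ∩ CA · DB = -41]
   → C = (-3, -4)

C = (-3, -4)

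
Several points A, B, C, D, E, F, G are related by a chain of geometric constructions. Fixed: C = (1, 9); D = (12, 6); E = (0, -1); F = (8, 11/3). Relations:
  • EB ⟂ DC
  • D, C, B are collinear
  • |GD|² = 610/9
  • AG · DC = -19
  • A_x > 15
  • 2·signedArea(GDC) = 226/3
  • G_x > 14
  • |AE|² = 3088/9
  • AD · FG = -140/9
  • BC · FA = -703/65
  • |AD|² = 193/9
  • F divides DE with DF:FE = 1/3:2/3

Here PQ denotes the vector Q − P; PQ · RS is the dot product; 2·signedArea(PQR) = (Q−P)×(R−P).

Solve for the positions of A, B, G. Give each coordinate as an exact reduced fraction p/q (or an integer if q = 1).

A = (16, 25/3)
B = (339/130, 1113/130)
G = (15, -5/3)

1. B_x = 339/130  [D, C, B are collinear ∩ EB ⟂ DC]
2. B_y = 1113/130  [D, C, B are collinear ∩ EB ⟂ DC]
   → B = (339/130, 1113/130)
3. G_x = 15  [line -3·x + -11·y + 80/3 = 0 ∩ |GD|² = 610/9]
4. G_y = -5/3  [line -3·x + -11·y + 80/3 = 0 ∩ |GD|² = 610/9]
   → G = (15, -5/3)
5. A_x = 16  [AD · FG = -140/9 ∩ BC · FA = -703/65]
6. A_y = 25/3  [AD · FG = -140/9 ∩ BC · FA = -703/65]
   → A = (16, 25/3)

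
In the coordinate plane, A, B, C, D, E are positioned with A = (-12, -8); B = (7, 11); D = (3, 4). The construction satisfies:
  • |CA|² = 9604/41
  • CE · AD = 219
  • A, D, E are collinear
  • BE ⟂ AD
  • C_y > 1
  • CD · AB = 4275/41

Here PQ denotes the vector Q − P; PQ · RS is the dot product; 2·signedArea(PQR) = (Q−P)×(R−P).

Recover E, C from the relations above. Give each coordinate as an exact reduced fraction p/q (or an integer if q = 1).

C = (-2/41, 64/41)
E = (363/41, 356/41)

1. E_x = 363/41  [A, D, E are collinear ∩ BE ⟂ AD]
2. E_y = 356/41  [A, D, E are collinear ∩ BE ⟂ AD]
   → E = (363/41, 356/41)
3. C_x = -2/41  [CD · AB = 4275/41 ∩ CE · AD = 219]
4. C_y = 64/41  [CD · AB = 4275/41 ∩ CE · AD = 219]
   → C = (-2/41, 64/41)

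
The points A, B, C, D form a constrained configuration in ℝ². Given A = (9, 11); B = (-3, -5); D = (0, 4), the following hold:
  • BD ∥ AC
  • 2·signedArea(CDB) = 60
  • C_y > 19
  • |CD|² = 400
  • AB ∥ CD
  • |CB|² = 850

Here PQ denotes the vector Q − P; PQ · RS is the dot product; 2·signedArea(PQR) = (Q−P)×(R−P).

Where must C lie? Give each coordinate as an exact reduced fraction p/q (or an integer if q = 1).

C = (12, 20)

1. C_x = 12  [AB ∥ CD ∩ BD ∥ AC]
2. C_y = 20  [AB ∥ CD ∩ BD ∥ AC]
   → C = (12, 20)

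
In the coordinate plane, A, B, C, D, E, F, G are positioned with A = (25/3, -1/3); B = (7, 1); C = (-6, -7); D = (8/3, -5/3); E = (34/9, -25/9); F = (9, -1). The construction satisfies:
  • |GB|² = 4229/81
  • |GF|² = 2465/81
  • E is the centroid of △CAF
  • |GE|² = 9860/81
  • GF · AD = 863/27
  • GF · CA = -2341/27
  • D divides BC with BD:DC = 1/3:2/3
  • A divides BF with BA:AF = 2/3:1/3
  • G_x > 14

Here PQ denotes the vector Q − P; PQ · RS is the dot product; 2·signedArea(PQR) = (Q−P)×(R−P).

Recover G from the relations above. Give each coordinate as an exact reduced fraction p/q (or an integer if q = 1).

G = (128/9, 7/9)

1. G_x = 128/9  [GF · CA = -2341/27 ∩ GF · AD = 863/27]
2. G_y = 7/9  [GF · CA = -2341/27 ∩ GF · AD = 863/27]
   → G = (128/9, 7/9)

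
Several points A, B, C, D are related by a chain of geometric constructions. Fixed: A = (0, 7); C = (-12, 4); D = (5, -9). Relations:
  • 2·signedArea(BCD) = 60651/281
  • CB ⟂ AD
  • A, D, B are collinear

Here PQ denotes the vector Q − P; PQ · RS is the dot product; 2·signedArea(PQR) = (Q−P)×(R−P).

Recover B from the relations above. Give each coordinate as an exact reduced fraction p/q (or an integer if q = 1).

1. B_x = -60/281  [A, D, B are collinear ∩ CB ⟂ AD]
2. B_y = 2159/281  [A, D, B are collinear ∩ CB ⟂ AD]
   → B = (-60/281, 2159/281)

B = (-60/281, 2159/281)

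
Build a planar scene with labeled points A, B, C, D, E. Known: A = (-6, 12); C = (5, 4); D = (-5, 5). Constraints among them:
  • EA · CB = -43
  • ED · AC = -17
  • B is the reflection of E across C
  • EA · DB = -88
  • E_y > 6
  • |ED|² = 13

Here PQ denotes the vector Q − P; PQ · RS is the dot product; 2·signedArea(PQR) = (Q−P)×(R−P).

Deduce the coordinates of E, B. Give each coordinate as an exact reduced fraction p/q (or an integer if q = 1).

1. E_x = -2  [line -11·x + 8·y + -78 = 0 ∩ |ED|² = 13]
2. E_y = 7  [line -11·x + 8·y + -78 = 0 ∩ |ED|² = 13]
   → E = (-2, 7)
3. B_x = 12  [B is the reflection of E across C]
4. B_y = 1  [B is the reflection of E across C]
   → B = (12, 1)

B = (12, 1)
E = (-2, 7)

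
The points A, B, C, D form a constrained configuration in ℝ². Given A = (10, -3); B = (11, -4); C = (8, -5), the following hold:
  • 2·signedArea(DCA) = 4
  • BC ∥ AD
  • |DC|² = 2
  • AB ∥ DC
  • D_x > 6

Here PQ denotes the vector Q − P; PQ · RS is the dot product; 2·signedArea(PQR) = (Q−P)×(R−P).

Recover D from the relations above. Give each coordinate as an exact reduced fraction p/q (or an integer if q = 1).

1. D_x = 7  [AB ∥ DC ∩ BC ∥ AD]
2. D_y = -4  [AB ∥ DC ∩ BC ∥ AD]
   → D = (7, -4)

D = (7, -4)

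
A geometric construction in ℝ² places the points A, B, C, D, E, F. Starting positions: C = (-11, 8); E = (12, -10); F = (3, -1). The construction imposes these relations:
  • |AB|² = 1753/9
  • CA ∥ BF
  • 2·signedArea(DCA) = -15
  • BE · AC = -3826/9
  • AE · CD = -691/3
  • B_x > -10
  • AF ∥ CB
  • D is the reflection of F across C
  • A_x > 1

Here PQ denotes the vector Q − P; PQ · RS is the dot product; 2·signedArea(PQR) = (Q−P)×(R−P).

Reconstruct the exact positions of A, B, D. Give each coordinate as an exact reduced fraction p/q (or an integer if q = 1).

1. D_x = -25  [D is the reflection of F across C]
2. D_y = 17  [D is the reflection of F across C]
   → D = (-25, 17)
3. A_x = 4/3  [AE · CD = -691/3 ∩ 2·signedArea(DCA) = -15]
4. A_y = -1  [AE · CD = -691/3 ∩ 2·signedArea(DCA) = -15]
   → A = (4/3, -1)
5. B_x = -28/3  [CA ∥ BF ∩ AF ∥ CB]
6. B_y = 8  [CA ∥ BF ∩ AF ∥ CB]
   → B = (-28/3, 8)

A = (4/3, -1)
B = (-28/3, 8)
D = (-25, 17)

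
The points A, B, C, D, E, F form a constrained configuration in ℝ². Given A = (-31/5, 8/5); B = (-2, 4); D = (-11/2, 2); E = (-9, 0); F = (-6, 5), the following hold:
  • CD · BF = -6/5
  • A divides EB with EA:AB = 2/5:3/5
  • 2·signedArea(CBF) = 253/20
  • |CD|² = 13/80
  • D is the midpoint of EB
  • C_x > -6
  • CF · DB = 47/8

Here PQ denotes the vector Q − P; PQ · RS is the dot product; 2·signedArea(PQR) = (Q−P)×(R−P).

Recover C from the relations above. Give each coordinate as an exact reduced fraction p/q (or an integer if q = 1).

C = (-117/20, 9/5)

1. C_x = -117/20  [2·signedArea(CBF) = 253/20 ∩ CD · BF = -6/5]
2. C_y = 9/5  [2·signedArea(CBF) = 253/20 ∩ CD · BF = -6/5]
   → C = (-117/20, 9/5)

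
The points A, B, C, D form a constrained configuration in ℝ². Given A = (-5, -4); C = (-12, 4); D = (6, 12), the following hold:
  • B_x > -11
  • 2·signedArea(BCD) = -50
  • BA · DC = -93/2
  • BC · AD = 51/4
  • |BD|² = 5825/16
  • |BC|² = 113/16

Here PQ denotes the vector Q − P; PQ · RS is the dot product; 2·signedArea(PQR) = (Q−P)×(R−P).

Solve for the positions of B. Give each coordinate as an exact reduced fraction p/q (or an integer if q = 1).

B = (-41/4, 2)

1. B_x = -41/4  [2·signedArea(BCD) = -50 ∩ BC · AD = 51/4]
2. B_y = 2  [2·signedArea(BCD) = -50 ∩ BC · AD = 51/4]
   → B = (-41/4, 2)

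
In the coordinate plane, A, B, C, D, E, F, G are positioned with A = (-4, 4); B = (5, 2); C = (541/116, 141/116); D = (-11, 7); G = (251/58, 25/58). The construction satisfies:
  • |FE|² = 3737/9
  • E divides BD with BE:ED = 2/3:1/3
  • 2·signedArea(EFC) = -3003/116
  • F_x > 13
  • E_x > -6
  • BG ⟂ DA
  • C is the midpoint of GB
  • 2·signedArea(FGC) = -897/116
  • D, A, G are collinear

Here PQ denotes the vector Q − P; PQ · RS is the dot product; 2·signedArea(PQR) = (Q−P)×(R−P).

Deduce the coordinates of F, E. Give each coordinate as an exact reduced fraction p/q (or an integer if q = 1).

E = (-17/3, 16/3)
F = (14, 0)

1. E_x = -17/3  [E divides BD with BE:ED = 2/3:1/3]
2. E_y = 16/3  [E divides BD with BE:ED = 2/3:1/3]
   → E = (-17/3, 16/3)
3. F_x = 14  [2·signedArea(FGC) = -897/116 ∩ 2·signedArea(EFC) = -3003/116]
4. F_y = 0  [2·signedArea(FGC) = -897/116 ∩ 2·signedArea(EFC) = -3003/116]
   → F = (14, 0)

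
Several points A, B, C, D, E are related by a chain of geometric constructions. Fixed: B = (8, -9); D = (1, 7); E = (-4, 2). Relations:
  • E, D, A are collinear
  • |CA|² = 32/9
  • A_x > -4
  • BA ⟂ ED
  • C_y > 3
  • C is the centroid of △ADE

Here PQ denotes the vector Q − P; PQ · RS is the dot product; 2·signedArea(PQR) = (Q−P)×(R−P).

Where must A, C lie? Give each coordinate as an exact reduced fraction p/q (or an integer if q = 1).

1. A_x = -7/2  [E, D, A are collinear ∩ BA ⟂ ED]
2. A_y = 5/2  [E, D, A are collinear ∩ BA ⟂ ED]
   → A = (-7/2, 5/2)
3. C_x = -13/6  [C is the centroid of △ADE]
4. C_y = 23/6  [C is the centroid of △ADE]
   → C = (-13/6, 23/6)

A = (-7/2, 5/2)
C = (-13/6, 23/6)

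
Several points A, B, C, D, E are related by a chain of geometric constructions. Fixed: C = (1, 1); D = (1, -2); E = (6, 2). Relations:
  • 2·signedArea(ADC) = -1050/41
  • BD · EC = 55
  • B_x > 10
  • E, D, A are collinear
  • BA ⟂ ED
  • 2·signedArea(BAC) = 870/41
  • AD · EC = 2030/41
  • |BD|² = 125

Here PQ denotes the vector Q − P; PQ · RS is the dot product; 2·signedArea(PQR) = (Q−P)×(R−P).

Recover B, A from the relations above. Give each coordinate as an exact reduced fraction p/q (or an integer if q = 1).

A = (391/41, 198/41)
B = (11, 3)

1. A_x = 391/41  [E, D, A are collinear ∩ AD · EC = 2030/41]
2. A_y = 198/41  [E, D, A are collinear ∩ AD · EC = 2030/41]
   → A = (391/41, 198/41)
3. B_x = 11  [2·signedArea(BAC) = 870/41 ∩ BA ⟂ ED]
4. B_y = 3  [2·signedArea(BAC) = 870/41 ∩ BA ⟂ ED]
   → B = (11, 3)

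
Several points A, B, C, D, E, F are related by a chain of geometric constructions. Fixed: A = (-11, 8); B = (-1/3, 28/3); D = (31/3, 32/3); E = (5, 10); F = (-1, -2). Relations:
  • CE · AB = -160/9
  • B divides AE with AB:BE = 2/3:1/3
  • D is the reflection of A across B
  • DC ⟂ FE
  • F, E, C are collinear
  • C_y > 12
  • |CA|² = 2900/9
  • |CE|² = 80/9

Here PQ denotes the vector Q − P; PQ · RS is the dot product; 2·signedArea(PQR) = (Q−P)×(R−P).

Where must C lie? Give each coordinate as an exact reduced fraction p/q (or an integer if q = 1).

1. C_x = 19/3  [F, E, C are collinear ∩ DC ⟂ FE]
2. C_y = 38/3  [F, E, C are collinear ∩ DC ⟂ FE]
   → C = (19/3, 38/3)

C = (19/3, 38/3)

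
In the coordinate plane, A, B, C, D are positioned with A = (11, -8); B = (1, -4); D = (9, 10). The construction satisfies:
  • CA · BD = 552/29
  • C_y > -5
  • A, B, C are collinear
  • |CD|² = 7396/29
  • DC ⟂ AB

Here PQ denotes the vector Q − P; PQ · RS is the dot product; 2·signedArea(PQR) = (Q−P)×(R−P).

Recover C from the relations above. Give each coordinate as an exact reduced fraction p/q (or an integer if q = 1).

C = (89/29, -140/29)

1. C_x = 89/29  [A, B, C are collinear ∩ DC ⟂ AB]
2. C_y = -140/29  [A, B, C are collinear ∩ DC ⟂ AB]
   → C = (89/29, -140/29)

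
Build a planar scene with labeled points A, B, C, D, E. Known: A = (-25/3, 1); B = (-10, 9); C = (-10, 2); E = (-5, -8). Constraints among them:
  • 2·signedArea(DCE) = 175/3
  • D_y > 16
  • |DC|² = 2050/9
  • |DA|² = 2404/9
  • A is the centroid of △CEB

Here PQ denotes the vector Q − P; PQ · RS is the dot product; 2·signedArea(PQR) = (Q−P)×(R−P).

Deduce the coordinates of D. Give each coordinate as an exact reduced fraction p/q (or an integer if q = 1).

D = (-35/3, 17)

1. D_x = -35/3  [line 10·x + 5·y + 95/3 = 0 ∩ |DA|² = 2404/9]
2. D_y = 17  [line 10·x + 5·y + 95/3 = 0 ∩ |DA|² = 2404/9]
   → D = (-35/3, 17)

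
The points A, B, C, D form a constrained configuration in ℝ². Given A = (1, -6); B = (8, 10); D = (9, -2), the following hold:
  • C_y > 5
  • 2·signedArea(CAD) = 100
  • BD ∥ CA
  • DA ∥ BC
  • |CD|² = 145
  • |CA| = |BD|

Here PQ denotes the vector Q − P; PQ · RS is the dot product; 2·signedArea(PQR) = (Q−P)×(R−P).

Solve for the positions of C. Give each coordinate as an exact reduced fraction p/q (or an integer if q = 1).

1. C_x = 0  [BD ∥ CA ∩ DA ∥ BC]
2. C_y = 6  [BD ∥ CA ∩ DA ∥ BC]
   → C = (0, 6)

C = (0, 6)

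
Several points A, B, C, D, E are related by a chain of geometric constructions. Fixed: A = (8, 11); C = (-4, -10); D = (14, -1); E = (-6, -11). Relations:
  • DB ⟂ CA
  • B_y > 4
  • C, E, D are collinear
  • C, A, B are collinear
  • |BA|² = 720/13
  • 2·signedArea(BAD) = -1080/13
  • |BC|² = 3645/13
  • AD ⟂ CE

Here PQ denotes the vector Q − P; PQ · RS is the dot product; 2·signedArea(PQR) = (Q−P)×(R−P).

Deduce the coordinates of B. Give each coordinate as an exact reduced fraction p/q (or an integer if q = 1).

1. B_x = 56/13  [C, A, B are collinear ∩ DB ⟂ CA]
2. B_y = 59/13  [C, A, B are collinear ∩ DB ⟂ CA]
   → B = (56/13, 59/13)

B = (56/13, 59/13)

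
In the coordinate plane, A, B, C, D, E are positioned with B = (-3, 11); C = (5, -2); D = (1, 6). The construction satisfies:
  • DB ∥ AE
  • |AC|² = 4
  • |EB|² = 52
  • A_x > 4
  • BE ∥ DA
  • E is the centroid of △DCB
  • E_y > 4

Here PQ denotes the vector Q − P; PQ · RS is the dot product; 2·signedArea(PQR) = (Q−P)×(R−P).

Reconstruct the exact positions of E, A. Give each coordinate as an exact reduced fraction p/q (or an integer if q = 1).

A = (5, 0)
E = (1, 5)

1. E_x = 1  [E is the centroid of △DCB]
2. E_y = 5  [E is the centroid of △DCB]
   → E = (1, 5)
3. A_x = 5  [DB ∥ AE ∩ BE ∥ DA]
4. A_y = 0  [DB ∥ AE ∩ BE ∥ DA]
   → A = (5, 0)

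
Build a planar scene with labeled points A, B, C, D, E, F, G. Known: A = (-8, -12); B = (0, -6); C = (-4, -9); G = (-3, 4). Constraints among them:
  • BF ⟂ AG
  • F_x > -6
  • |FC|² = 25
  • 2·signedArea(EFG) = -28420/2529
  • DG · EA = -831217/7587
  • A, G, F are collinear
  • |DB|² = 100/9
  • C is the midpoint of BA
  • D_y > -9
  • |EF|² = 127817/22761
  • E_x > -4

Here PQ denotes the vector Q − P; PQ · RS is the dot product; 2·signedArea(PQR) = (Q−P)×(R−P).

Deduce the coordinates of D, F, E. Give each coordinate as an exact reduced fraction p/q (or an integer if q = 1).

1. F_x = -1568/281  [A, G, F are collinear ∩ BF ⟂ AG]
2. F_y = -1196/281  [A, G, F are collinear ∩ BF ⟂ AG]
   → F = (-1568/281, -1196/281)
3. E_x = -9481/2529  [line -2320/281·x + 725/281·y + -60320/2529 = 0 ∩ |EF|² = 127817/22761]
4. E_y = -2320/843  [line -2320/281·x + 725/281·y + -60320/2529 = 0 ∩ |EF|² = 127817/22761]
   → E = (-9481/2529, -2320/843)
5. D_x = -8/3  [line 10751/2529·x + 7796/843·y + 647320/7587 = 0 ∩ |DB|² = 100/9]
6. D_y = -8  [line 10751/2529·x + 7796/843·y + 647320/7587 = 0 ∩ |DB|² = 100/9]
   → D = (-8/3, -8)

D = (-8/3, -8)
E = (-9481/2529, -2320/843)
F = (-1568/281, -1196/281)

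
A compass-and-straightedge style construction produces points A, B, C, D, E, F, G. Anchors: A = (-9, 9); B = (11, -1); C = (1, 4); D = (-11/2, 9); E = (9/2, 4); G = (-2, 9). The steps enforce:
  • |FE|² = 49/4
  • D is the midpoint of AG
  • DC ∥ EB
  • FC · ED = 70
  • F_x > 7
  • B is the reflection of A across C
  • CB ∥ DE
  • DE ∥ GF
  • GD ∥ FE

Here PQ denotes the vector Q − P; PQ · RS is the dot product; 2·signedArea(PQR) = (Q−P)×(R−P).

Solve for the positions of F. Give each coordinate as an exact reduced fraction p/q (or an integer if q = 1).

1. F_x = 8  [GD ∥ FE ∩ DE ∥ GF]
2. F_y = 4  [GD ∥ FE ∩ DE ∥ GF]
   → F = (8, 4)

F = (8, 4)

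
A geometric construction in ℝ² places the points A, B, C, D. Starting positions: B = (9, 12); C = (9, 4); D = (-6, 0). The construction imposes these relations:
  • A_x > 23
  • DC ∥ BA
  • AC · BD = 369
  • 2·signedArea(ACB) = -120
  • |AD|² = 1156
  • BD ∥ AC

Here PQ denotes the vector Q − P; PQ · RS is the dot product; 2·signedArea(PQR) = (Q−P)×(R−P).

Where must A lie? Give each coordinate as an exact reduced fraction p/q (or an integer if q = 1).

A = (24, 16)

1. A_x = 24  [BD ∥ AC ∩ DC ∥ BA]
2. A_y = 16  [BD ∥ AC ∩ DC ∥ BA]
   → A = (24, 16)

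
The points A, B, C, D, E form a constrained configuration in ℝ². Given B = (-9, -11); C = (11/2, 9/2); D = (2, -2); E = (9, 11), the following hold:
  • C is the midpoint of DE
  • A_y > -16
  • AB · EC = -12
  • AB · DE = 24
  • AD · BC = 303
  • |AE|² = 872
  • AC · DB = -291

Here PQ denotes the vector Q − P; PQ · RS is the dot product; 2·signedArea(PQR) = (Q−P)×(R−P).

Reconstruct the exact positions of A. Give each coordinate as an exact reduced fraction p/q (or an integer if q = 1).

A = (-5, -15)

1. A_x = -5  [AD · BC = 303 ∩ AB · EC = -12]
2. A_y = -15  [AD · BC = 303 ∩ AB · EC = -12]
   → A = (-5, -15)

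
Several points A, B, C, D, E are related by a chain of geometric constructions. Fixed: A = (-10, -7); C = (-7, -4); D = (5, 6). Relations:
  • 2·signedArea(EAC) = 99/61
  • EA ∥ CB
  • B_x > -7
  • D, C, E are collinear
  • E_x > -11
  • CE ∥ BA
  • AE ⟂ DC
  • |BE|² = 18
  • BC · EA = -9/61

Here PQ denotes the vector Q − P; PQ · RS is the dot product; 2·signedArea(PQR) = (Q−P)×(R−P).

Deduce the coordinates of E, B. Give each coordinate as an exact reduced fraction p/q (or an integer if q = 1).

B = (-412/61, -262/61)
E = (-625/61, -409/61)

1. E_x = -625/61  [D, C, E are collinear ∩ AE ⟂ DC]
2. E_y = -409/61  [D, C, E are collinear ∩ AE ⟂ DC]
   → E = (-625/61, -409/61)
3. B_x = -412/61  [CE ∥ BA ∩ EA ∥ CB]
4. B_y = -262/61  [CE ∥ BA ∩ EA ∥ CB]
   → B = (-412/61, -262/61)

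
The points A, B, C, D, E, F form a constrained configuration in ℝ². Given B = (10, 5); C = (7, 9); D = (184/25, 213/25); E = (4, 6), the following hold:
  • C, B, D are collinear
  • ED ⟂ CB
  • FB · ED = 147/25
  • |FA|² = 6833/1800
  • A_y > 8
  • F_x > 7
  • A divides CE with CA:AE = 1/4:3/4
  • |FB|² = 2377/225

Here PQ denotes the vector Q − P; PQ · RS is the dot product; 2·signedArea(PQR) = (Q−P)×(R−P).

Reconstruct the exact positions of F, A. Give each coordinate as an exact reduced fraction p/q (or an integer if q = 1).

1. A_x = 25/4  [A divides CE with CA:AE = 1/4:3/4]
2. A_y = 33/4  [A divides CE with CA:AE = 1/4:3/4]
   → A = (25/4, 33/4)
3. F_x = 178/25  [line -84/25·x + -63/25·y + 1008/25 = 0 ∩ |FA|² = 6833/1800]
4. F_y = 488/75  [line -84/25·x + -63/25·y + 1008/25 = 0 ∩ |FA|² = 6833/1800]
   → F = (178/25, 488/75)

A = (25/4, 33/4)
F = (178/25, 488/75)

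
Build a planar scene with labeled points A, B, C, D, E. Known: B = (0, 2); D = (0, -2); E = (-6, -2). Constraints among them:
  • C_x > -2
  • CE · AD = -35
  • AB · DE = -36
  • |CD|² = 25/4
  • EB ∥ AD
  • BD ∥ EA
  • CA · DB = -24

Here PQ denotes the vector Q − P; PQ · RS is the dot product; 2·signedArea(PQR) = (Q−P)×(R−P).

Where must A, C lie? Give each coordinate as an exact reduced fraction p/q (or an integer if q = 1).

A = (-6, -6)
C = (-3/2, 0)

1. A_x = -6  [EB ∥ AD ∩ BD ∥ EA]
2. A_y = -6  [EB ∥ AD ∩ BD ∥ EA]
   → A = (-6, -6)
3. C_x = -3/2  [CE · AD = -35 ∩ CA · DB = -24]
4. C_y = 0  [CE · AD = -35 ∩ CA · DB = -24]
   → C = (-3/2, 0)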